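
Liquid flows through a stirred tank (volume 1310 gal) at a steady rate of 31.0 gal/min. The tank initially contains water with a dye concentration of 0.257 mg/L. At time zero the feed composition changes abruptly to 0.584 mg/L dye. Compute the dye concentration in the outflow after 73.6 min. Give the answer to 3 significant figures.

0.527 mg/L

Transient balance on the dissolved component: V dC/dt = Q(C_in − C).
Rewrite as dC/dt + C/τ = C_in/τ, τ = V/Q = 42.258 min.
Solution: C(t) = C_in + (C₀ − C_in) e^(−t/τ).
C(73.6) = 0.584 + (0.257 − 0.584)·e^(−73.6/42.258) = 0.584 + (-0.32700)·0.17523 = 0.52670 mg/L.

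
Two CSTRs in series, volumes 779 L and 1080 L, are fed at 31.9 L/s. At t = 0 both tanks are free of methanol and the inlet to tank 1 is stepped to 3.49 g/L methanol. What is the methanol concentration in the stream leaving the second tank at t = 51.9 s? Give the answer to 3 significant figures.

1.86 g/L

Each tank obeys Vᵢ dCᵢ/dt = Q(Cᵢ₋₁ − Cᵢ), so τᵢ = Vᵢ/Q.
τ₁ = 779/31.9 = 24.420 s; τ₂ = 1080/31.9 = 33.856 s.
Tank 1: C₁ = C_in(1 − e^(−t/τ₁)). Tank 2 (τ₁ ≠ τ₂): C₂ = C_in[1 − (τ₁ e^(−t/τ₁) − τ₂ e^(−t/τ₂))/(τ₁ − τ₂)].
At t = 51.9: e^(−t/τ₁) = 0.11940, e^(−t/τ₂) = 0.21589.
C₂ = 3.49·[1 − (24.420·0.11940 − 33.856·0.21589)/(-9.4357)] = 3.49·0.53437 = 1.8650 g/L.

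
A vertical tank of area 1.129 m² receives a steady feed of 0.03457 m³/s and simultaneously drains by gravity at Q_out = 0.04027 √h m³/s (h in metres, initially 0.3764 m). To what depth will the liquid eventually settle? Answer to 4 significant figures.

A dh/dt = Q_in − 0.04027 √h. Steady state requires inflow = outflow:
Q_in = 0.04027 √h_ss ⇒ √h_ss = 0.03457/0.04027 = 0.858455.
h_ss = 0.858455² = 0.736946 m. (Since h₀ = 0.3764 m < h_ss, the level will rise toward this value.)

0.7369 m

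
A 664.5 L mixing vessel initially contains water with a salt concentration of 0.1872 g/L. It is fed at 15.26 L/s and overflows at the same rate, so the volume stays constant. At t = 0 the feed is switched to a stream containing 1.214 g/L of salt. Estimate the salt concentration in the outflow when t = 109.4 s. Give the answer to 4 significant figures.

Unsteady species balance (constant V, well mixed): V dC/dt = Q(C_in − C).
Time constant τ = V/Q = 664.5/15.26 = 43.5452 s.
Integrating: C(t) = C_in + (C₀ − C_in) e^(−t/τ).
C(109.4) = 1.214 + (0.1872 − 1.214)·e^(−109.4/43.5452) = 1.214 + (-1.02680)·0.0810790 = 1.13075 g/L.

1.131 g/L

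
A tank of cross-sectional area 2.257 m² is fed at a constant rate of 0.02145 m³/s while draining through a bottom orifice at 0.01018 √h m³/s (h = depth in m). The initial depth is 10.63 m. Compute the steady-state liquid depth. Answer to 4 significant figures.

Level balance: A dh/dt = 0.02145 − 0.01018 √h. Setting dh/dt = 0:
Q_in = 0.01018 √h_ss ⇒ √h_ss = 0.02145/0.01018 = 2.10707.
h_ss = 2.10707² = 4.43976 m. (Since h₀ = 10.63 m > h_ss, the level will fall toward this value.)

4.440 m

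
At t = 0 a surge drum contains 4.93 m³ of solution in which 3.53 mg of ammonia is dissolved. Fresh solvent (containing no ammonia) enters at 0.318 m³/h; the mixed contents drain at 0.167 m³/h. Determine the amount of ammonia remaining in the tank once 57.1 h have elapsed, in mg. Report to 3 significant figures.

Let m(t) be the amount of ammonia. Volume: V(t) = V₀ + (Q_in − Q_out) t = 4.93 + 0.15100 t; V(57.1) = 13.552 m³.
Solute balance: dm/dt = 0 − Q_out C = −Q_out m/V(t).
dm/m = −Q_out dt/(V₀ + 0.15100 t); integrating gives ln(m/m₀) = −(Q_out/(Q_in−Q_out)) ln(V/V₀).
m = m₀ (V₀/V)^(Q_out/(Q_in−Q_out)) = 3.53 × (4.93/13.552)^(1.1060) = 1.1537 mg.

1.15 mg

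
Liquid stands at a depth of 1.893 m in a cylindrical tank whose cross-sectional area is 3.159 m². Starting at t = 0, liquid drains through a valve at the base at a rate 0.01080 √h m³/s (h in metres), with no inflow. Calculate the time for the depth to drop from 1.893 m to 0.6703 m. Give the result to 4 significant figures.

325.9 s

Accumulation of liquid (constant cross-section A): A dh/dt = −0.01080 √h.
∫ h^(−1/2) dh = −(0.01080/A) ∫ dt, giving 2√h = 2√h₀ − (0.01080/A) t.
t = 2A(√h₀ − √h)/0.01080 = 2·3.159·(√1.893 − √0.6703)/0.01080
  = 6.31800 × (1.37586 − 0.818719) / 0.01080 = 325.930 s.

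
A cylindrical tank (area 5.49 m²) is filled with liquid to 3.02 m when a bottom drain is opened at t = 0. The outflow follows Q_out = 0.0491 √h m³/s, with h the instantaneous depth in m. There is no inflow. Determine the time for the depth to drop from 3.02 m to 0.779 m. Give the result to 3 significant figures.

191 s

A dh/dt = −Q_out = −0.0491 √h.
This is separable: 2 d(√h)/dt = −0.0491/A, so √h = √h₀ − (0.0491/(2A)) t.
t = 2A(√h₀ − √h)/0.0491 = 2·5.49·(√3.02 − √0.779)/0.0491
  = 10.980 × (1.7378 − 0.88261) / 0.0491 = 191.25 s.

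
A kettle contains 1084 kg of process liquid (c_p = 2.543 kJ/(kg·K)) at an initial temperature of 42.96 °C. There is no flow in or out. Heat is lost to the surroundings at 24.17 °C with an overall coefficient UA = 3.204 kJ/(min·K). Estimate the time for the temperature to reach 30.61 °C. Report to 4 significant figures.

921.3 min

Energy balance: M c_p dT/dt = −UA(T − T_amb).
τ = M c_p/UA = 860.366 min; T_ss = T_amb = 24.1700 °C.
T(t) = T_ss + (T₀ − T_ss)e^(−t/τ); set T = 30.61:
t = −τ ln[(T − T_ss)/(T₀ − T_ss)] = −860.366 · ln(0.342735) = 921.276 min.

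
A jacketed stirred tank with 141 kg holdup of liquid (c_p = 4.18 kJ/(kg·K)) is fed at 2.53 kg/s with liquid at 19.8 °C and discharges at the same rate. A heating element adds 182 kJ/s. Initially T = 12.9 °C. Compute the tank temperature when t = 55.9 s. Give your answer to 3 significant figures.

28.2 °C

First-law balance (no shaft work): M c_p dT/dt = ṁ c_p (T_in − T) + 182.
τ = M/ṁ = 55.731 s; T_ss = T_in + Q̇/(ṁ c_p) = 19.8 + 182/(2.53·4.18) = 37.010 °C.
T approaches T_ss exponentially: T(t) = T_ss + (T₀ − T_ss) e^(−t/τ).
T(55.9) = 37.010 + (-24.110)·e^(−55.9/55.731) = 37.010 + (-24.110)·0.36677 = 28.167 °C.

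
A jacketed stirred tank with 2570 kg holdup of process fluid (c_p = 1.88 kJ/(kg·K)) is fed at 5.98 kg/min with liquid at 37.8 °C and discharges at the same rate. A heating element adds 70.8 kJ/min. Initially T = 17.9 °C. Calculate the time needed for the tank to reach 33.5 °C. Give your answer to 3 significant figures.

First-law balance (no shaft work): M c_p dT/dt = ṁ c_p (T_in − T) + 70.8.
τ = M/ṁ = 429.77 min; T_ss = T_in + Q̇/(ṁ c_p) = 44.098 °C.
T(t) = T_ss + (T₀ − T_ss) e^(−t/τ). Set T = 33.5:
e^(−t/τ) = (33.5 − 44.098)/(17.9 − 44.098) = 0.40453
t = −429.77 · ln(0.40453) = 388.96 min.

389 min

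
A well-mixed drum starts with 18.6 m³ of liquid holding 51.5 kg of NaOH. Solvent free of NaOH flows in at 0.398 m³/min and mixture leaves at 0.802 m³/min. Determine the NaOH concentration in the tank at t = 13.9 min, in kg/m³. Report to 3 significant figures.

1.94 kg/m³

Total volume: dV/dt = Q_in − Q_out = -0.40400 m³/min, so V(t) = 18.6 − 0.40400 t and V(13.9) = 12.984 m³.
Solute balance: dm/dt = 0 − Q_out C = −Q_out m/V(t).
Separate: dm/m = −Q_out dt/V(t) ⇒ ln(m/m₀) = −(Q_out/(Q_in−Q_out)) ln(V/V₀).
m = m₀ (V₀/V)^(Q_out/(Q_in−Q_out)) = 51.5 × (18.6/12.984)^(-1.9851) = 25.232 kg.
C = m/V = 25.232/12.984 = 1.9432 kg/m³.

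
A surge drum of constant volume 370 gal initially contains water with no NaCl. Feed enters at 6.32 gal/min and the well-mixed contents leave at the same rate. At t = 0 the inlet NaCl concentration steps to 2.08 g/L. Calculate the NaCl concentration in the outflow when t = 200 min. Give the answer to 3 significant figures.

Accumulation = in − out for the solute gives V dC/dt = Q(C_in − C).
Rewrite as dC/dt + C/τ = C_in/τ, τ = V/Q = 58.544 min.
This is linear first-order; C(t) = C_in + (C₀ − C_in) e^(−t/τ).
C(200) = 2.08 + (0 − 2.08)·e^(−200/58.544) = 2.08 + (-2.0800)·0.032836 = 2.0117 g/L.

2.01 g/L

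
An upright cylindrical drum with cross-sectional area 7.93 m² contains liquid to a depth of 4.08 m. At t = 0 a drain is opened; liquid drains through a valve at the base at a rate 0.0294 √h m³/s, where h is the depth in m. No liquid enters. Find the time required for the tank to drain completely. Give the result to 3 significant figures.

1090 s

A dh/dt = −Q_out = −0.0294 √h.
This is separable: 2 d(√h)/dt = −0.0294/A, so √h = √h₀ − (0.0294/(2A)) t.
Tank is empty when √h = 0: t_empty = 2A√h₀/0.0294.
t_empty = 2·7.93·√4.08/0.0294 = 15.860·2.0199/0.0294 = 1089.6 s.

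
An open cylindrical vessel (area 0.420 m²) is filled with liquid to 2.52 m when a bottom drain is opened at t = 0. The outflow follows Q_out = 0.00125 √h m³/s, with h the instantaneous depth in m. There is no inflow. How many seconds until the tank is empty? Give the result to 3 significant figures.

Mass balance (ρ constant): A dh/dt = −0.00125 √h.
This is separable: 2 d(√h)/dt = −0.00125/A, so √h = √h₀ − (0.00125/(2A)) t.
Tank is empty when √h = 0: t_empty = 2A√h₀/0.00125.
t_empty = 2·0.420·√2.52/0.00125 = 0.84000·1.5875/0.00125 = 1066.8 s.

1070 s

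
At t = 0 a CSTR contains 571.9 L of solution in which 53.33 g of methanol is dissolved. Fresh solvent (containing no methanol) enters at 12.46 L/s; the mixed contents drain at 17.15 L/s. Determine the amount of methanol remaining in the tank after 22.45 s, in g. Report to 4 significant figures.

25.34 g

Total volume: dV/dt = Q_in − Q_out = -4.69000 L/s, so V(t) = 571.9 − 4.69000 t and V(22.45) = 466.610 L.
Species balance (pure solvent in): dm/dt = −Q_out · m/V(t).
dm/m = −Q_out dt/(V₀ − 4.69000 t); integrating gives ln(m/m₀) = −(Q_out/(Q_in−Q_out)) ln(V/V₀).
m = m₀ (V₀/V)^(Q_out/(Q_in−Q_out)) = 53.33 × (571.9/466.610)^(-3.65672) = 25.3420 g.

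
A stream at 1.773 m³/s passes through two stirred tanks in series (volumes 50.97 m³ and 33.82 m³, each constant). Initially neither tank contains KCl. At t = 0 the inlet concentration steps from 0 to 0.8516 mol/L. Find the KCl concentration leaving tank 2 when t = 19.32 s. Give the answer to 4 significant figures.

0.1691 mol/L

Time constants: τᵢ = Vᵢ/Q for each well-mixed tank.
τ₁ = 50.97/1.773 = 28.7479 s; τ₂ = 33.82/1.773 = 19.0750 s.
Solving the cascade with C₁(0)=C₂(0)=0 gives C₂(t) = C_in[1 − (τ₁ e^(−t/τ₁) − τ₂ e^(−t/τ₂))/(τ₁ − τ₂)].
At t = 19.32: e^(−t/τ₁) = 0.510661, e^(−t/τ₂) = 0.363185.
C₂ = 0.8516·[1 − (28.7479·0.510661 − 19.0750·0.363185)/(9.67287)] = 0.8516·0.198515 = 0.169055 mol/L.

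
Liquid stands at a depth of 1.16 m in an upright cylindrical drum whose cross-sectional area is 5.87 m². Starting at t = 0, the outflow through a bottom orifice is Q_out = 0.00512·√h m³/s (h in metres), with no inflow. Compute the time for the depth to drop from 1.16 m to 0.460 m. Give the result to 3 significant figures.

914 s

A dh/dt = −Q_out = −0.00512 √h.
∫ h^(−1/2) dh = −(0.00512/A) ∫ dt, giving 2√h = 2√h₀ − (0.00512/A) t.
t = 2A(√h₀ − √h)/0.00512 = 2·5.87·(√1.16 − √0.460)/0.00512
  = 11.740 × (1.0770 − 0.67823) / 0.00512 = 914.44 s.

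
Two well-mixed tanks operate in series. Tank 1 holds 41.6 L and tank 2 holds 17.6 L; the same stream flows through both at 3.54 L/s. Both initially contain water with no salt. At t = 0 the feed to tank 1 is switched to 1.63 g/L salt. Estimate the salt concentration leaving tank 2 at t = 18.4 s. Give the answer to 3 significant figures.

Species balance on tank i: dCᵢ/dt = (Cᵢ₋₁ − Cᵢ)/τᵢ with τᵢ = Vᵢ/Q.
τ₁ = 41.6/3.54 = 11.751 s; τ₂ = 17.6/3.54 = 4.9718 s.
Solving the cascade with C₁(0)=C₂(0)=0 gives C₂(t) = C_in[1 − (τ₁ e^(−t/τ₁) − τ₂ e^(−t/τ₂))/(τ₁ − τ₂)].
At t = 18.4: e^(−t/τ₁) = 0.20893, e^(−t/τ₂) = 0.024701.
C₂ = 1.63·[1 − (11.751·0.20893 − 4.9718·0.024701)/(6.7797)] = 1.63·0.65597 = 1.0692 g/L.

1.07 g/L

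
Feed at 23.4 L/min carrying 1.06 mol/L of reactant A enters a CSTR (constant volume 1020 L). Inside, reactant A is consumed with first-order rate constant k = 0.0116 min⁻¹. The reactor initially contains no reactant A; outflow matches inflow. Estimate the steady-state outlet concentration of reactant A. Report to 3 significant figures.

V dC/dt = Q(C_in − C) − k V C.
Steady state (dC/dt = 0): C_ss = Q C_in/(Q + kV) = C_in/(1 + kV/Q).
C_ss = 23.4·1.06/(23.4 + 0.0116·1020) = 24.804/35.232 = 0.70402 mol/L.

0.704 mol/L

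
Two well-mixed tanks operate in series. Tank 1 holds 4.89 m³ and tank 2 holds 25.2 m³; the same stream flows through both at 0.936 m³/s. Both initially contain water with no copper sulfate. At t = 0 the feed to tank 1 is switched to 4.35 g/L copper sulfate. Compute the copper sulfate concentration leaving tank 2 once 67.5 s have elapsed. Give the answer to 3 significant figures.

Each tank obeys Vᵢ dCᵢ/dt = Q(Cᵢ₋₁ − Cᵢ), so τᵢ = Vᵢ/Q.
τ₁ = 4.89/0.936 = 5.2244 s; τ₂ = 25.2/0.936 = 26.923 s.
Solving the cascade with C₁(0)=C₂(0)=0 gives C₂(t) = C_in[1 − (τ₁ e^(−t/τ₁) − τ₂ e^(−t/τ₂))/(τ₁ − τ₂)].
At t = 67.5: e^(−t/τ₁) = 2.4480e-06, e^(−t/τ₂) = 0.081501.
C₂ = 4.35·[1 − (5.2244·2.4480e-06 − 26.923·0.081501)/(-21.699)] = 4.35·0.89888 = 3.9101 g/L.

3.91 g/L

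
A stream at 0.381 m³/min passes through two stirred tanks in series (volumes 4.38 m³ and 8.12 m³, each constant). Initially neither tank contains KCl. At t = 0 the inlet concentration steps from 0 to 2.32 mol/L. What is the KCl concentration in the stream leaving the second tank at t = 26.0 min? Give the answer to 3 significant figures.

Each tank obeys Vᵢ dCᵢ/dt = Q(Cᵢ₋₁ − Cᵢ), so τᵢ = Vᵢ/Q.
τ₁ = 4.38/0.381 = 11.496 min; τ₂ = 8.12/0.381 = 21.312 min.
Tank 1: C₁ = C_in(1 − e^(−t/τ₁)). Tank 2 (τ₁ ≠ τ₂): C₂ = C_in[1 − (τ₁ e^(−t/τ₁) − τ₂ e^(−t/τ₂))/(τ₁ − τ₂)].
At t = 26.0: e^(−t/τ₁) = 0.10418, e^(−t/τ₂) = 0.29524.
C₂ = 2.32·[1 − (11.496·0.10418 − 21.312·0.29524)/(-9.8163)] = 2.32·0.48099 = 1.1159 mol/L.

1.12 mol/L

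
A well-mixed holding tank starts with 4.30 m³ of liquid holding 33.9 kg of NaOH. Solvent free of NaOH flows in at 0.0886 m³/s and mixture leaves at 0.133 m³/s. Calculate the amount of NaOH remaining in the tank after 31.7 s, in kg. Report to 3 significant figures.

10.3 kg

Total volume: dV/dt = Q_in − Q_out = -0.044400 m³/s, so V(t) = 4.30 − 0.044400 t and V(31.7) = 2.8925 m³.
Species balance (pure solvent in): dm/dt = −Q_out · m/V(t).
Separate: dm/m = −Q_out dt/V(t) ⇒ ln(m/m₀) = −(Q_out/(Q_in−Q_out)) ln(V/V₀).
m = m₀ (V₀/V)^(Q_out/(Q_in−Q_out)) = 33.9 × (4.30/2.8925)^(-2.9955) = 10.337 kg.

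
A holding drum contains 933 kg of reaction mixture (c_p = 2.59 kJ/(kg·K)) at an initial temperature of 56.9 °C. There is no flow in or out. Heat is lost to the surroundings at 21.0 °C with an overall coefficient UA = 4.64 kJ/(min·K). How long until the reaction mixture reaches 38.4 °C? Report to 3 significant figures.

377 min

Heat balance on the well-mixed liquid: M c_p dT/dt = −UA(T − T_amb).
τ = M c_p/UA = 520.79 min; T_ss = T_amb = 21.000 °C.
T(t) = T_ss + (T₀ − T_ss)e^(−t/τ); set T = 38.4:
t = −τ ln[(T − T_ss)/(T₀ − T_ss)] = −520.79 · ln(0.48468) = 377.19 min.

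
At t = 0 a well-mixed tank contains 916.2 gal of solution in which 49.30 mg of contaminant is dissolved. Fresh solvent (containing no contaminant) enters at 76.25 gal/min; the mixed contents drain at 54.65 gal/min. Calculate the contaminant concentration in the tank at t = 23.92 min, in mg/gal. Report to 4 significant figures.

Let m(t) be the amount of contaminant. Volume: V(t) = V₀ + (Q_in − Q_out) t = 916.2 + 21.6000 t; V(23.92) = 1432.87 gal.
Solute balance: dm/dt = 0 − Q_out C = −Q_out m/V(t).
Separate: dm/m = −Q_out dt/V(t) ⇒ ln(m/m₀) = −(Q_out/(Q_in−Q_out)) ln(V/V₀).
m = m₀ (V₀/V)^(Q_out/(Q_in−Q_out)) = 49.30 × (916.2/1432.87)^(2.53009) = 15.9023 mg.
C = m/V = 15.9023/1432.87 = 0.0110982 mg/gal.

0.01110 mg/gal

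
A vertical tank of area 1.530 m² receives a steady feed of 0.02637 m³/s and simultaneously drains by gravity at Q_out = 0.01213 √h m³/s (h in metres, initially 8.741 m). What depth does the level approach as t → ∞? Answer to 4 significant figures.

4.726 m

Level balance: A dh/dt = 0.02637 − 0.01213 √h. Setting dh/dt = 0:
Q_in = 0.01213 √h_ss ⇒ √h_ss = 0.02637/0.01213 = 2.17395.
h_ss = 2.17395² = 4.72605 m. (Since h₀ = 8.741 m > h_ss, the level will fall toward this value.)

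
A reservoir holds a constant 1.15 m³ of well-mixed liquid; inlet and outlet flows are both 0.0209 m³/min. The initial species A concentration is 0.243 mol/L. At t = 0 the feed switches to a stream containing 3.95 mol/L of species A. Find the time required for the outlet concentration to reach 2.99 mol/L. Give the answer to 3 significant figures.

74.3 min

Species balance: V dC/dt = Q(C_in − C) ⇒ τ = V/Q = 55.024 min.
C(t) = C_in + (C₀ − C_in) e^(−t/τ). Set C = 2.99 and solve for t:
e^(−t/τ) = (C − C_in)/(C₀ − C_in) = (2.99 − 3.95)/(0.243 − 3.95) = 0.25897
t = −τ ln(…) = 55.024 × 1.3510 = 74.340 min.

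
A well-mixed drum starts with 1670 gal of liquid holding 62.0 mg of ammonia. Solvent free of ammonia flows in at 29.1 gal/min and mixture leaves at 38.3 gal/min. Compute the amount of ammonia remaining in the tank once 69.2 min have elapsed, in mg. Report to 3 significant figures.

8.41 mg

Let m(t) be the amount of ammonia. Volume: V(t) = V₀ + (Q_in − Q_out) t = 1670 − 9.2000 t; V(69.2) = 1033.4 gal.
No ammonia enters, so dm/dt = −Q_out · (m/V).
dm/m = −Q_out dt/(V₀ − 9.2000 t); integrating gives ln(m/m₀) = −(Q_out/(Q_in−Q_out)) ln(V/V₀).
m = m₀ (V₀/V)^(Q_out/(Q_in−Q_out)) = 62.0 × (1670/1033.4)^(-4.1630) = 8.4051 mg.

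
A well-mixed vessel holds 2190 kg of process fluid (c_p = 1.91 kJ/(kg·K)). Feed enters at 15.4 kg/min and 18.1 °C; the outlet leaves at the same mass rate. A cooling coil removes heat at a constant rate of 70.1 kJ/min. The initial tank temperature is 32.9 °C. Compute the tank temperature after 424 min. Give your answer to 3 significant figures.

16.6 °C

M c_p dT/dt = ṁ c_p (T_in − T) − Q̇.
τ = M/ṁ = 142.21 min; T_ss = T_in − Q̇/(ṁ c_p) = 18.1 − 70.1/(15.4·1.91) = 15.717 °C.
Solution: T(t) = T_ss + (T₀ − T_ss) e^(−t/τ).
T(424) = 15.717 + (17.183)·e^(−424/142.21) = 15.717 + (17.183)·0.050714 = 16.588 °C.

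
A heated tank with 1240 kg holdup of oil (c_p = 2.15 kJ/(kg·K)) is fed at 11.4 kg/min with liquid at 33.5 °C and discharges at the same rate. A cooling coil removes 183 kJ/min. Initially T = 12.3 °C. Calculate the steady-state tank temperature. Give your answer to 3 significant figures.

26.0 °C

Heat balance on the well-mixed liquid: M c_p dT/dt = ṁ c_p (T_in − T) − 183.
At steady state dT/dt = 0 ⇒ T_ss = T_in − Q̇/(ṁ c_p) = 33.5 − 183/(11.4·2.15) = 26.034 °C.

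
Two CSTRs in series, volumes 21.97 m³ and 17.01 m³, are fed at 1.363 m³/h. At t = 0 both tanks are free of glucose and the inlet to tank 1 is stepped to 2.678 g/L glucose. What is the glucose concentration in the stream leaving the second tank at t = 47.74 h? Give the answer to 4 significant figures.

Time constants: τᵢ = Vᵢ/Q for each well-mixed tank.
τ₁ = 21.97/1.363 = 16.1189 h; τ₂ = 17.01/1.363 = 12.4798 h.
Solving the cascade with C₁(0)=C₂(0)=0 gives C₂(t) = C_in[1 − (τ₁ e^(−t/τ₁) − τ₂ e^(−t/τ₂))/(τ₁ − τ₂)].
At t = 47.74: e^(−t/τ₁) = 0.0517284, e^(−t/τ₂) = 0.0218103.
C₂ = 2.678·[1 − (16.1189·0.0517284 − 12.4798·0.0218103)/(3.63903)] = 2.678·0.845669 = 2.26470 g/L.

2.265 g/L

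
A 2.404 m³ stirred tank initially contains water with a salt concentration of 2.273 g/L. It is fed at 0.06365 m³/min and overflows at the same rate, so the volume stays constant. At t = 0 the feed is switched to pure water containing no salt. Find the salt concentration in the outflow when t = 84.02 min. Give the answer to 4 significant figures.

0.2457 g/L

Mass balance on the solute (V constant): V dC/dt = Q(C_in − C).
Rewrite as dC/dt + C/τ = C_in/τ, τ = V/Q = 37.7690 min.
C approaches C_in exponentially: C(t) = C_in + (C₀ − C_in) e^(−t/τ).
C(84.02) = 0 + (2.273 − 0)·e^(−84.02/37.7690) = 0 + (2.27300)·0.108114 = 0.245742 g/L.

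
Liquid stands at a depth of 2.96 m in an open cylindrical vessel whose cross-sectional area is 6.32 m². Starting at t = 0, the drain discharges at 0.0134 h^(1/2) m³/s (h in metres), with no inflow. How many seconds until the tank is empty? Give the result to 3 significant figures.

A dh/dt = −Q_out = −0.0134 √h.
This is separable: 2 d(√h)/dt = −0.0134/A, so √h = √h₀ − (0.0134/(2A)) t.
Set h = 0: 2√h₀ = (0.0134/A) t_empty ⇒ t_empty = 2A√h₀/0.0134.
t_empty = 2·6.32·√2.96/0.0134 = 12.640·1.7205/0.0134 = 1622.9 s.

1620 s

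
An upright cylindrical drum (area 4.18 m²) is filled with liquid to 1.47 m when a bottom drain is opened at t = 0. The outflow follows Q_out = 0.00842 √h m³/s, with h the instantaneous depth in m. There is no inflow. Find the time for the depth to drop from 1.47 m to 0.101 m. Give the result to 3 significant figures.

888 s

Volume balance on the tank: A dh/dt = −0.00842 √h.
Separate and integrate: 2(√h − √h₀) = −(0.00842/A) t.
t = 2A(√h₀ − √h)/0.00842 = 2·4.18·(√1.47 − √0.101)/0.00842
  = 8.3600 × (1.2124 − 0.31780) / 0.00842 = 888.26 s.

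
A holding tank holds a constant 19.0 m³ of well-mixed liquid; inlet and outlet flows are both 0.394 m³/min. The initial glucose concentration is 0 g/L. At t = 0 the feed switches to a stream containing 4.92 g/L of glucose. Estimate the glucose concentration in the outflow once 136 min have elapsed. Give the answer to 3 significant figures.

Transient balance on the dissolved component: V dC/dt = Q(C_in − C).
Time constant τ = V/Q = 19.0/0.394 = 48.223 min.
C approaches C_in exponentially: C(t) = C_in + (C₀ − C_in) e^(−t/τ).
C(136) = 4.92 + (0 − 4.92)·e^(−136/48.223) = 4.92 + (-4.9200)·0.059593 = 4.6268 g/L.

4.63 g/L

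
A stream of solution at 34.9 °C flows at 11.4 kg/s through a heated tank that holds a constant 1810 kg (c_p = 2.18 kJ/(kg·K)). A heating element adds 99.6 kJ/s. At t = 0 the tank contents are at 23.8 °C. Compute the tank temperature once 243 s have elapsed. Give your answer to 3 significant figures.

35.6 °C

Heat balance on the well-mixed liquid: M c_p dT/dt = ṁ c_p (T_in − T) + 99.6.
τ = M/ṁ = 158.77 s; T_ss = T_in + Q̇/(ṁ c_p) = 34.9 + 99.6/(11.4·2.18) = 38.908 °C.
T approaches T_ss exponentially: T(t) = T_ss + (T₀ − T_ss) e^(−t/τ).
T(243) = 38.908 + (-15.108)·e^(−243/158.77) = 38.908 + (-15.108)·0.21643 = 35.638 °C.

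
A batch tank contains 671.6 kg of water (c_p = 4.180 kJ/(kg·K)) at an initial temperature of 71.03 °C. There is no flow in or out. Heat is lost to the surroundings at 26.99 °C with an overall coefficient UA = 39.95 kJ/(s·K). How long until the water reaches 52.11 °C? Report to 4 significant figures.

M c_p dT/dt = −UA(T − T_amb).
τ = M c_p/UA = 70.2700 s; T_ss = T_amb = 26.9900 °C.
T(t) = T_ss + (T₀ − T_ss)e^(−t/τ); set T = 52.11:
t = −τ ln[(T − T_ss)/(T₀ − T_ss)] = −70.2700 · ln(0.570391) = 39.4520 s.

39.45 s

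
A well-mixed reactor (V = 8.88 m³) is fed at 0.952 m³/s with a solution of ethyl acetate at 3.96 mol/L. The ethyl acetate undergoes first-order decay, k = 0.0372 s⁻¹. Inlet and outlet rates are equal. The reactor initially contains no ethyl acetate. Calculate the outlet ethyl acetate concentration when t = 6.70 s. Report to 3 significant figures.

V dC/dt = Q(C_in − C) − k V C.
dC/dt = (Q/V) C_in − (Q/V + k) C; effective rate a = Q/V + k = 0.10721 + 0.0372 = 0.14441 s⁻¹.
C_ss = Q C_in/(Q + kV) = 2.9399 mol/L; C(t) = C_ss + (C₀ − C_ss) e^(−a t).
C(6.70) = 2.9399 + (-2.9399)·e^(−0.14441·6.70) = 2.9399 + (-2.9399)·0.38002 = 1.8227 mol/L.

1.82 mol/L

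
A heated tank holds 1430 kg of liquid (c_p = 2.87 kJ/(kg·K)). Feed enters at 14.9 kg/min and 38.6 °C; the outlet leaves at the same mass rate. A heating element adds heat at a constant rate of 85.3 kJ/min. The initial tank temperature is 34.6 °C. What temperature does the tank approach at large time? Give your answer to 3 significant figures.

40.6 °C

First-law balance (no shaft work): M c_p dT/dt = ṁ c_p (T_in − T) + 85.3.
At steady state dT/dt = 0 ⇒ T_ss = T_in + Q̇/(ṁ c_p) = 38.6 + 85.3/(14.9·2.87) = 40.595 °C.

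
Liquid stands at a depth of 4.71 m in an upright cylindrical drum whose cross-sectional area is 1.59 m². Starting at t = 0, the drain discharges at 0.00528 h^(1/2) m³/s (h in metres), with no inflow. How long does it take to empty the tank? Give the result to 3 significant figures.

1310 s

A dh/dt = −Q_out = −0.00528 √h.
∫ h^(−1/2) dh = −(0.00528/A) ∫ dt, giving 2√h = 2√h₀ − (0.00528/A) t.
Tank is empty when √h = 0: t_empty = 2A√h₀/0.00528.
t_empty = 2·1.59·√4.71/0.00528 = 3.1800·2.1703/0.00528 = 1307.1 s.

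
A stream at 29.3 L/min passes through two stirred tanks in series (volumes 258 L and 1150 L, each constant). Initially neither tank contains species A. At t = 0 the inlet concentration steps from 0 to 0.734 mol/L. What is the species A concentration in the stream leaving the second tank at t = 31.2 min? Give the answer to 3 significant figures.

Each tank obeys Vᵢ dCᵢ/dt = Q(Cᵢ₋₁ − Cᵢ), so τᵢ = Vᵢ/Q.
τ₁ = 258/29.3 = 8.8055 min; τ₂ = 1150/29.3 = 39.249 min.
Tank 1: C₁ = C_in(1 − e^(−t/τ₁)). Tank 2 (τ₁ ≠ τ₂): C₂ = C_in[1 − (τ₁ e^(−t/τ₁) − τ₂ e^(−t/τ₂))/(τ₁ − τ₂)].
At t = 31.2: e^(−t/τ₁) = 0.028919, e^(−t/τ₂) = 0.45162.
C₂ = 0.734·[1 − (8.8055·0.028919 − 39.249·0.45162)/(-30.444)] = 0.734·0.42612 = 0.31277 mol/L.

0.313 mol/L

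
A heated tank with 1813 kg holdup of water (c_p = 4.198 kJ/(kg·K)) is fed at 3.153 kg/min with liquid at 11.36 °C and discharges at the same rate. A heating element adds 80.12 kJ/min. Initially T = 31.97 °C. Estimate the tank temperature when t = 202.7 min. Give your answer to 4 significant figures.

27.65 °C

First-law balance (no shaft work): M c_p dT/dt = ṁ c_p (T_in − T) + 80.12.
τ = M/ṁ = 575.008 min; T_ss = T_in + Q̇/(ṁ c_p) = 11.36 + 80.12/(3.153·4.198) = 17.4131 °C.
T approaches T_ss exponentially: T(t) = T_ss + (T₀ − T_ss) e^(−t/τ).
T(202.7) = 17.4131 + (14.5569)·e^(−202.7/575.008) = 17.4131 + (14.5569)·0.702917 = 27.6454 °C.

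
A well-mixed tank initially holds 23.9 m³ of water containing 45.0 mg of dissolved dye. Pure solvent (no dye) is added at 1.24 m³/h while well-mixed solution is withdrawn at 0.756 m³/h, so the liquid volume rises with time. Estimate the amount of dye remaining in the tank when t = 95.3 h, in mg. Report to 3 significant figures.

8.39 mg

Let m(t) be the amount of dye. Volume: V(t) = V₀ + (Q_in − Q_out) t = 23.9 + 0.48400 t; V(95.3) = 70.025 m³.
Species balance (pure solvent in): dm/dt = −Q_out · m/V(t).
Separate: dm/m = −Q_out dt/V(t) ⇒ ln(m/m₀) = −(Q_out/(Q_in−Q_out)) ln(V/V₀).
m = m₀ (V₀/V)^(Q_out/(Q_in−Q_out)) = 45.0 × (23.9/70.025)^(1.5620) = 8.3944 mg.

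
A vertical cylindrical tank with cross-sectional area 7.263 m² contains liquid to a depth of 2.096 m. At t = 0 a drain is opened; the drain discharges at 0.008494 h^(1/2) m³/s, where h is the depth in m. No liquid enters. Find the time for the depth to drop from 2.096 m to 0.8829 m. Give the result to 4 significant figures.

A dh/dt = −Q_out = −0.008494 √h.
This is separable: 2 d(√h)/dt = −0.008494/A, so √h = √h₀ − (0.008494/(2A)) t.
t = 2A(√h₀ − √h)/0.008494 = 2·7.263·(√2.096 − √0.8829)/0.008494
  = 14.5260 × (1.44776 − 0.939628) / 0.008494 = 868.976 s.

869.0 s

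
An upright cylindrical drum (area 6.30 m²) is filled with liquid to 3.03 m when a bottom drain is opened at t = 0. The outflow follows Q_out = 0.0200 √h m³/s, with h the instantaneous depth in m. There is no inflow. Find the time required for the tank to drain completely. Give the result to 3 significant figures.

A dh/dt = −Q_out = −0.0200 √h.
This is separable: 2 d(√h)/dt = −0.0200/A, so √h = √h₀ − (0.0200/(2A)) t.
Tank is empty when √h = 0: t_empty = 2A√h₀/0.0200.
t_empty = 2·6.30·√3.03/0.0200 = 12.600·1.7407/0.0200 = 1096.6 s.

1100 s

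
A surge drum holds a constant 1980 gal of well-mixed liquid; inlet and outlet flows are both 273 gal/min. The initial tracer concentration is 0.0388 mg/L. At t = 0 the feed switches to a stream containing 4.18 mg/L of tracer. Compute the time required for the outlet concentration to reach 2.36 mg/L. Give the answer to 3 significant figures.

5.96 min

Accumulation = in − out for the solute gives V dC/dt = Q(C_in − C), so τ = V/Q = 7.2527 min.
C(t) = C_in + (C₀ − C_in) e^(−t/τ). Set C = 2.36 and solve for t:
e^(−t/τ) = (C − C_in)/(C₀ − C_in) = (2.36 − 4.18)/(0.0388 − 4.18) = 0.43949
t = −τ ln(…) = 7.2527 × 0.82215 = 5.9628 min.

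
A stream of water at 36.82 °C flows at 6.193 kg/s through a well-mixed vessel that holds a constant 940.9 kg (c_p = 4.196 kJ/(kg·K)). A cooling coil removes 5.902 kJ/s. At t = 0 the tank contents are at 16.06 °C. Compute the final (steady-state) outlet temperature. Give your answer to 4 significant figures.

M c_p dT/dt = ṁ c_p (T_in − T) − Q̇.
At steady state dT/dt = 0 ⇒ T_ss = T_in − Q̇/(ṁ c_p) = 36.82 − 5.902/(6.193·4.196) = 36.5929 °C.

36.59 °C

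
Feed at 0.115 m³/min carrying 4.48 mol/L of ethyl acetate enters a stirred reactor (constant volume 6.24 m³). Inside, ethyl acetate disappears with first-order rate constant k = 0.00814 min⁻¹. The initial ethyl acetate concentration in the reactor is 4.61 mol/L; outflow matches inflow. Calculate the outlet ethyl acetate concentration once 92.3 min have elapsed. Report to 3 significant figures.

Species balance: V dC/dt = Q C_in − Q C − k V C.
This is linear with rate a = Q/V + k = 0.026569 min⁻¹.
C_ss = Q C_in/(Q + kV) = 3.1075 mol/L; C(t) = C_ss + (C₀ − C_ss) e^(−a t).
C(92.3) = 3.1075 + (1.5025)·e^(−0.026569·92.3) = 3.1075 + (1.5025)·0.086090 = 3.2368 mol/L.

3.24 mol/L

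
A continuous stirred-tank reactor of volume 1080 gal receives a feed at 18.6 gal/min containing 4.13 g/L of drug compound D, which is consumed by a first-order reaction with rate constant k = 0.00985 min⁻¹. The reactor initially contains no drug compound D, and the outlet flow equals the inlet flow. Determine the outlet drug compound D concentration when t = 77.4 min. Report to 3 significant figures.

2.30 g/L

Accumulation = in − out − consumed: V dC/dt = Q C_in − Q C − k V C.
dC/dt = (Q/V) C_in − (Q/V + k) C; effective rate a = Q/V + k = 0.017222 + 0.00985 = 0.027072 min⁻¹.
C_ss = Q C_in/(Q + kV) = 2.6273 g/L; C(t) = C_ss + (C₀ − C_ss) e^(−a t).
C(77.4) = 2.6273 + (-2.6273)·e^(−0.027072·77.4) = 2.6273 + (-2.6273)·0.12302 = 2.3041 g/L.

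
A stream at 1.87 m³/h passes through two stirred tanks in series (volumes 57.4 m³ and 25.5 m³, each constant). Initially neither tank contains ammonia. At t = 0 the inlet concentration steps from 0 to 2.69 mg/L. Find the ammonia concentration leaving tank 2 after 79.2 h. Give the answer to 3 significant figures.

2.33 mg/L

Time constants: τᵢ = Vᵢ/Q for each well-mixed tank.
τ₁ = 57.4/1.87 = 30.695 h; τ₂ = 25.5/1.87 = 13.636 h.
Tank 1: C₁ = C_in(1 − e^(−t/τ₁)). Tank 2 (τ₁ ≠ τ₂): C₂ = C_in[1 − (τ₁ e^(−t/τ₁) − τ₂ e^(−t/τ₂))/(τ₁ − τ₂)].
At t = 79.2: e^(−t/τ₁) = 0.075758, e^(−t/τ₂) = 0.0030034.
C₂ = 2.69·[1 − (30.695·0.075758 − 13.636·0.0030034)/(17.059)] = 2.69·0.86608 = 2.3298 mg/L.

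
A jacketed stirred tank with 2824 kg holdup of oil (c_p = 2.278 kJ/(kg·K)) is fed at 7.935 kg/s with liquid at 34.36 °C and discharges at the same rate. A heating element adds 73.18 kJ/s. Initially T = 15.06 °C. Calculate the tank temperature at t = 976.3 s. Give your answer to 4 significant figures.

36.91 °C

M c_p dT/dt = ṁ c_p (T_in − T) + Q̇.
τ = M/ṁ = 355.892 s; T_ss = T_in + Q̇/(ṁ c_p) = 34.36 + 73.18/(7.935·2.278) = 38.4085 °C.
This is linear first-order; T(t) = T_ss + (T₀ − T_ss) e^(−t/τ).
T(976.3) = 38.4085 + (-23.3485)·e^(−976.3/355.892) = 38.4085 + (-23.3485)·0.0643608 = 36.9058 °C.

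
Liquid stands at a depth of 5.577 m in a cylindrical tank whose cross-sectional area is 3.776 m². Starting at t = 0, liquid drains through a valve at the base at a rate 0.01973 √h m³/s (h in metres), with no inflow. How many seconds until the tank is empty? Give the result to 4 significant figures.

903.9 s

With no inflow, A dh/dt = −0.01973 √h.
Separate and integrate: 2(√h − √h₀) = −(0.01973/A) t.
Tank is empty when √h = 0: t_empty = 2A√h₀/0.01973.
t_empty = 2·3.776·√5.577/0.01973 = 7.55200·2.36157/0.01973 = 903.931 s.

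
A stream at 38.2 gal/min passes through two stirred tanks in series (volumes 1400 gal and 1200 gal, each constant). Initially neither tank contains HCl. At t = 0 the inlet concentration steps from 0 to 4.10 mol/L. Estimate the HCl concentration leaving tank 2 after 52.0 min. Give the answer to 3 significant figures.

1.85 mol/L

Species balance on tank i: dCᵢ/dt = (Cᵢ₋₁ − Cᵢ)/τᵢ with τᵢ = Vᵢ/Q.
τ₁ = 1400/38.2 = 36.649 min; τ₂ = 1200/38.2 = 31.414 min.
Solving the cascade with C₁(0)=C₂(0)=0 gives C₂(t) = C_in[1 − (τ₁ e^(−t/τ₁) − τ₂ e^(−t/τ₂))/(τ₁ − τ₂)].
At t = 52.0: e^(−t/τ₁) = 0.24199, e^(−t/τ₂) = 0.19103.
C₂ = 4.10·[1 − (36.649·0.24199 − 31.414·0.19103)/(5.2356)] = 4.10·0.45224 = 1.8542 mol/L.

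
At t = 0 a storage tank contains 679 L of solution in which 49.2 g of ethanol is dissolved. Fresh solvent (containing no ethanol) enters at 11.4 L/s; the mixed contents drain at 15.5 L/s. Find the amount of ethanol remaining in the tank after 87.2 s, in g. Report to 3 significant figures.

2.91 g

Let m(t) be the amount of ethanol. Volume: V(t) = V₀ + (Q_in − Q_out) t = 679 − 4.1000 t; V(87.2) = 321.48 L.
No ethanol enters, so dm/dt = −Q_out · (m/V).
Separate: dm/m = −Q_out dt/V(t) ⇒ ln(m/m₀) = −(Q_out/(Q_in−Q_out)) ln(V/V₀).
m = m₀ (V₀/V)^(Q_out/(Q_in−Q_out)) = 49.2 × (679/321.48)^(-3.7805) = 2.9133 g.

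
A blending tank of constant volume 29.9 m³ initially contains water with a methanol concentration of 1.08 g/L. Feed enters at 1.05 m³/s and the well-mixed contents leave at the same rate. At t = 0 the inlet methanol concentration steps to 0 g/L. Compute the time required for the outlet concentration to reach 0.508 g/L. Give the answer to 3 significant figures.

21.5 s

Transient balance on the dissolved component: V dC/dt = Q(C_in − C), so τ = V/Q = 28.476 s.
C(t) = C_in + (C₀ − C_in) e^(−t/τ). Set C = 0.508 and solve for t:
e^(−t/τ) = (C − C_in)/(C₀ − C_in) = (0.508 − 0)/(1.08 − 0) = 0.47037
t = −τ ln(…) = 28.476 × 0.75423 = 21.478 s.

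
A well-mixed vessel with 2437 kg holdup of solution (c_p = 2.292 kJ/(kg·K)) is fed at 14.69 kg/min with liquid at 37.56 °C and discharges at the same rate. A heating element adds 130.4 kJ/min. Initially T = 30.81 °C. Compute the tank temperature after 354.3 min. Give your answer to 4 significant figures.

40.18 °C

M c_p dT/dt = ṁ c_p (T_in − T) + Q̇.
Rearrange: dT/dt = (T_ss − T)/τ with τ = M/ṁ = 165.895 min and T_ss = T_in + Q̇/(ṁ c_p) = 41.4329 °C.
Solution: T(t) = T_ss + (T₀ − T_ss) e^(−t/τ).
T(354.3) = 41.4329 + (-10.6229)·e^(−354.3/165.895) = 41.4329 + (-10.6229)·0.118163 = 40.1777 °C.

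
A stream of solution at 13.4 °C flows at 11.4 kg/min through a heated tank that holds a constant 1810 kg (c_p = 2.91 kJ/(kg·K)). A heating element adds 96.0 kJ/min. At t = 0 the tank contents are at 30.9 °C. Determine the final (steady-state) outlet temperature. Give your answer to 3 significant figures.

Unsteady energy balance on the tank contents: M c_p dT/dt = ṁ c_p (T_in − T) + 96.0.
At steady state dT/dt = 0 ⇒ T_ss = T_in + Q̇/(ṁ c_p) = 13.4 + 96.0/(11.4·2.91) = 16.294 °C.

16.3 °C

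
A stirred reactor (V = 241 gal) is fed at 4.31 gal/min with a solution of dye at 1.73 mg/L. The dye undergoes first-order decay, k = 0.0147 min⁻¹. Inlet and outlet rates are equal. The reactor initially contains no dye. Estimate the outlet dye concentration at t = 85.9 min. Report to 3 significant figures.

Accumulation = in − out − consumed: V dC/dt = Q C_in − Q C − k V C.
This is linear with rate a = Q/V + k = 0.032584 min⁻¹.
C_ss = Q C_in/(Q + kV) = 0.94952 mg/L; C(t) = C_ss + (C₀ − C_ss) e^(−a t).
C(85.9) = 0.94952 + (-0.94952)·e^(−0.032584·85.9) = 0.94952 + (-0.94952)·0.060874 = 0.89172 mg/L.

0.892 mg/L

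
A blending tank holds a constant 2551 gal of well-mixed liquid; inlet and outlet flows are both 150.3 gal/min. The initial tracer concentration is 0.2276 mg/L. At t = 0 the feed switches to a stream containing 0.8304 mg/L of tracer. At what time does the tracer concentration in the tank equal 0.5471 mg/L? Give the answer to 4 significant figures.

Species balance on the tank: V dC/dt = Q(C_in − C), so τ = V/Q = 16.9727 min.
C(t) = C_in + (C₀ − C_in) e^(−t/τ). Set C = 0.5471 and solve for t:
e^(−t/τ) = (C − C_in)/(C₀ − C_in) = (0.5471 − 0.8304)/(0.2276 − 0.8304) = 0.469973
t = −τ ln(…) = 16.9727 × 0.755079 = 12.8157 min.

12.82 min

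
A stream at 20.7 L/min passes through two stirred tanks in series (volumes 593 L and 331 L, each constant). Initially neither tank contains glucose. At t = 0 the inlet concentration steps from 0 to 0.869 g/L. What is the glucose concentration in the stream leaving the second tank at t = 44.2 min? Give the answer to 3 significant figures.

Each tank obeys Vᵢ dCᵢ/dt = Q(Cᵢ₋₁ − Cᵢ), so τᵢ = Vᵢ/Q.
τ₁ = 593/20.7 = 28.647 min; τ₂ = 331/20.7 = 15.990 min.
Tank 1: C₁ = C_in(1 − e^(−t/τ₁)). Tank 2 (τ₁ ≠ τ₂): C₂ = C_in[1 − (τ₁ e^(−t/τ₁) − τ₂ e^(−t/τ₂))/(τ₁ − τ₂)].
At t = 44.2: e^(−t/τ₁) = 0.21376, e^(−t/τ₂) = 0.063028.
C₂ = 0.869·[1 − (28.647·0.21376 − 15.990·0.063028)/(12.657)] = 0.869·0.59581 = 0.51776 g/L.

0.518 g/L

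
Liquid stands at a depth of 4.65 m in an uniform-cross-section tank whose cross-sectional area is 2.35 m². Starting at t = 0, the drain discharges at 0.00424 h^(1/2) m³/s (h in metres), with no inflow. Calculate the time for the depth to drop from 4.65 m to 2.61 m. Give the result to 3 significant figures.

Accumulation of liquid (constant cross-section A): A dh/dt = −0.00424 √h.
∫ h^(−1/2) dh = −(0.00424/A) ∫ dt, giving 2√h = 2√h₀ − (0.00424/A) t.
t = 2A(√h₀ − √h)/0.00424 = 2·2.35·(√4.65 − √2.61)/0.00424
  = 4.7000 × (2.1564 − 1.6155) / 0.00424 = 599.51 s.

600 s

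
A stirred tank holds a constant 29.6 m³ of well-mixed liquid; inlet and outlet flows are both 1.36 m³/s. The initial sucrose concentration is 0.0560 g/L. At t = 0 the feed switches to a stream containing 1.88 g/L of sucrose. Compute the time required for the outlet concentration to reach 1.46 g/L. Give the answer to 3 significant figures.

Species balance on the tank: V dC/dt = Q(C_in − C), so τ = V/Q = 21.765 s.
C(t) = C_in + (C₀ − C_in) e^(−t/τ). Set C = 1.46 and solve for t:
e^(−t/τ) = (C − C_in)/(C₀ − C_in) = (1.46 − 1.88)/(0.0560 − 1.88) = 0.23026
t = −τ ln(…) = 21.765 × 1.4685 = 31.962 s.

32.0 s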